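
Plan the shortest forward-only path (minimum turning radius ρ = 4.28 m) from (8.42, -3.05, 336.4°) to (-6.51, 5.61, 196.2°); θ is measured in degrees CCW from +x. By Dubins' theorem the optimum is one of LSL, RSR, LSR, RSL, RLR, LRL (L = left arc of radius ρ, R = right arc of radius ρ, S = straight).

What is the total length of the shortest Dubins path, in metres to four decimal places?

Let ψ = atan2(Δy, Δx) = atan2(8.66, -14.93) = 149.8845° be the start→goal bearing.
Normalize: d = |goal − start| / ρ = 17.259794/4.28 = 4.032662, α = (θ_start − ψ) mod 360° = 186.5155° = 3.255309 rad, β = (θ_goal − ψ) mod 360° = 46.3155° = 0.808357 rad.
Common terms: sin α = -0.113471, cos α = -0.993541, sin β = 0.723153, cos β = 0.690687, cos(α−β) = -0.768284, d² = 16.262365. Work in radians in the unit-radius frame; every candidate has L = ρ·(t + p + q).
LSL: p² = 2 + d² − 2cos(α−β) + 2d(sin α − sin β) = 13.051282; p = √p² = 3.612656; φ = atan2(cos β − cos α, d + sin α − sin β) = 0.484993 rad; t = (φ − α) mod 2π = 3.512870 rad, q = (β − φ) mod 2π = 0.323364 rad → L = 4.28·(3.512870 + 3.612656 + 0.323364) = 4.28·7.448889 = 31.881247 m
RSR: p² = 2 + d² − 2cos(α−β) + 2d(sin β − sin α) = 26.546582; p = √p² = 5.152337; φ = atan2(cos α − cos β, d − sin α + sin β) = -0.333007 rad; t = (α − φ) mod 2π = 3.588316 rad, q = (φ − β) mod 2π = 5.141821 rad → L = 4.28·(3.588316 + 5.152337 + 5.141821) = 4.28·13.882474 = 59.416990 m
LSR: p² = d² − 2 + 2cos(α−β) + 2d(sin α + sin β) = 17.643083; p = √p² = 4.200367; φ = atan2(−cos α − cos β, d + sin α + sin β) − atan2(−2, p) = 0.509530 rad; t = (φ − α) mod 2π = 3.537407 rad, q = (φ − β) mod 2π = 5.984358 rad → L = 4.28·(3.537407 + 4.200367 + 5.984358) = 4.28·13.722132 = 58.730725 m
RSL: p² = d² − 2 + 2cos(α−β) − 2d(sin α + sin β) = 7.808512; p = √p² = 2.794372; φ = atan2(cos α + cos β, d − sin α − sin β) − atan2(2, p) = -0.709448 rad; t = (α − φ) mod 2π = 3.964757 rad, q = (β − φ) mod 2π = 1.517806 rad → L = 4.28·(3.964757 + 2.794372 + 1.517806) = 4.28·8.276934 = 35.425279 m
RLR: c = (6 − d² + 2cos(α−β) + 2d(sin α − sin β))/8 = -2.318323, |c| > 1 → infeasible
LRL: c = (6 − d² + 2cos(α−β) − 2d(sin α − sin β))/8 = -0.631410; p = 2π − arccos c = 4.029019 rad; φ = atan2(cos β − cos α, d + sin α − sin β) = 0.484993 rad; t = (φ − α + p/2) mod 2π = 5.527379 rad, q = (β − α − t + p) mod 2π = 2.337873 rad → L = 4.28·(5.527379 + 4.029019 + 2.337873) = 4.28·11.894271 = 50.907479 m
Shortest: LSL with L = 31.881247 m ≈ 31.8812 m

31.8812 m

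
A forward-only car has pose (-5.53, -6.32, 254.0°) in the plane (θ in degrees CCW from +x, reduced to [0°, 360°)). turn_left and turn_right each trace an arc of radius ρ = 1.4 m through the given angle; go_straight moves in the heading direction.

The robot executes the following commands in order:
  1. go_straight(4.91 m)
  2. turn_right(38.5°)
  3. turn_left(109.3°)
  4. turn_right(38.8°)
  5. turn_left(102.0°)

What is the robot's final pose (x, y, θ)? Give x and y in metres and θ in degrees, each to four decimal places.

(-4.8684, -15.6858, 28.0000°)

set_pose: (x, y, θ) = (-5.5300, -6.3200, 254.0000°), ρ = 1.4
go_straight(4.91): x += 4.91·cos θ, y += 4.91·sin θ → (-6.8834, -11.0398, 254.0000°)
turn_right(38.5°): centre at ρ to the right, rotate −38.5° → (-7.4162, -11.7937, 215.5000°)
turn_left(109.3°): centre at ρ to the left, rotate +109.3° → (-7.4102, -14.0774, 324.8000°)
turn_right(38.8°): centre at ρ to the right, rotate −38.8° → (-6.8714, -14.8355, 286.0000°)
turn_left(102.0°): centre at ρ to the left, rotate +102.0° → (-4.8684, -15.6858, 388.0000° ≡ 28.0000°)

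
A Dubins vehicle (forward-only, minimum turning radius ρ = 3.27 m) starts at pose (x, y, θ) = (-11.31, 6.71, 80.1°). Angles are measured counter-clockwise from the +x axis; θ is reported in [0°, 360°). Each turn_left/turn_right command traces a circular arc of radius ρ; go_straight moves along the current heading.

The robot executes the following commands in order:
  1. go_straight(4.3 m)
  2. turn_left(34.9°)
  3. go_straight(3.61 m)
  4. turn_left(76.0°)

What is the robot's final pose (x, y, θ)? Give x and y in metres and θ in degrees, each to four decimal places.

set_pose: (x, y, θ) = (-11.3100, 6.7100, 80.1000°), ρ = 3.27
go_straight(4.3): x += 4.3·cos θ, y += 4.3·sin θ → (-10.5707, 10.9460, 80.1000°)
turn_left(34.9°): centre at ρ to the left, rotate +34.9° → (-10.8284, 12.8901, 115.0000°)
go_straight(3.61): x += 3.61·cos θ, y += 3.61·sin θ → (-12.3540, 16.1619, 115.0000°)
turn_left(76.0°): centre at ρ to the left, rotate +76.0° → (-15.9416, 17.9899, 191.0000°)

(-15.9416, 17.9899, 191.0000°)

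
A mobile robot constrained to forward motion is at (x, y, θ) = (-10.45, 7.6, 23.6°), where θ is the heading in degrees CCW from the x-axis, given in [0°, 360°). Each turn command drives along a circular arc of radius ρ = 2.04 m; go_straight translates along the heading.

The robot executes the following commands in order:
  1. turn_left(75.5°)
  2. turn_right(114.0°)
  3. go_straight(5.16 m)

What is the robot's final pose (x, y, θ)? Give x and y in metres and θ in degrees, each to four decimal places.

(-1.7270, 10.7593, 345.1000°)

set_pose: (x, y, θ) = (-10.4500, 7.6000, 23.6000°), ρ = 2.04
turn_left(75.5°): centre at ρ to the left, rotate +75.5° → (-9.2524, 9.7920, 99.1000°)
turn_right(114.0°): centre at ρ to the right, rotate −114.0° → (-6.7135, 12.0861, -14.9000° ≡ 345.1000°)
go_straight(5.16): x += 5.16·cos θ, y += 5.16·sin θ → (-1.7270, 10.7593, 345.1000°)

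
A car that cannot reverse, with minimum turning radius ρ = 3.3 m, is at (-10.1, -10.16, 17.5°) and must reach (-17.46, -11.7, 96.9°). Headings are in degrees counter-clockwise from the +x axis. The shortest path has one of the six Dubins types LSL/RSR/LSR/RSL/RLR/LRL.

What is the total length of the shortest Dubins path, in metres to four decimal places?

Let ψ = atan2(Δy, Δx) = atan2(-1.54, -7.36) = -168.1820° be the start→goal bearing.
Normalize: d = |goal − start| / ρ = 7.519388/3.3 = 2.278603, α = (θ_start − ψ) mod 360° = 185.6820° = 3.240762 rad, β = (θ_goal − ψ) mod 360° = 265.0820° = 4.626553 rad.
Common terms: sin α = -0.099007, cos α = -0.995087, sin β = -0.996318, cos β = -0.085730, cos(α−β) = 0.183951, d² = 5.192029. Work in radians in the unit-radius frame; every candidate has L = ρ·(t + p + q).
LSL: p² = 2 + d² − 2cos(α−β) + 2d(sin α − sin β) = 10.913360; p = √p² = 3.303537; φ = atan2(cos β − cos α, d + sin α − sin β) = 0.278868 rad; t = (φ − α) mod 2π = 3.321291 rad, q = (β − φ) mod 2π = 4.347685 rad → L = 3.3·(3.321291 + 3.303537 + 4.347685) = 3.3·10.972514 = 36.209297 m
RSR: p² = 2 + d² − 2cos(α−β) + 2d(sin β − sin α) = 2.734894; p = √p² = 1.653751; φ = atan2(cos α − cos β, d − sin α + sin β) = -0.582215 rad; t = (α − φ) mod 2π = 3.822976 rad, q = (φ − β) mod 2π = 1.074417 rad → L = 3.3·(3.822976 + 1.653751 + 1.074417) = 3.3·6.551145 = 21.618780 m
LSR: p² = d² − 2 + 2cos(α−β) + 2d(sin α + sin β) = -1.431689 < 0 → infeasible
RSL: p² = d² − 2 + 2cos(α−β) − 2d(sin α + sin β) = 8.551554; p = √p² = 2.924304; φ = atan2(cos α + cos β, d − sin α − sin β) − atan2(2, p) = -0.909869 rad; t = (α − φ) mod 2π = 4.150631 rad, q = (β − φ) mod 2π = 5.536423 rad → L = 3.3·(4.150631 + 2.924304 + 5.536423) = 3.3·12.611358 = 41.617482 m
RLR: c = (6 − d² + 2cos(α−β) + 2d(sin α − sin β))/8 = 0.658138; p = 2π − arccos c = 5.430732 rad; φ = atan2(cos α − cos β, d − sin α + sin β) = -0.582215 rad; t = (α − φ + p/2) mod 2π = 0.255157 rad, q = (α − β − t + p) mod 2π = 3.789784 rad → L = 3.3·(0.255157 + 5.430732 + 3.789784) = 3.3·9.475673 = 31.269722 m
LRL: c = (6 − d² + 2cos(α−β) − 2d(sin α − sin β))/8 = -0.364170; p = 2π − arccos c = 4.339648 rad; φ = atan2(cos β − cos α, d + sin α − sin β) = 0.278868 rad; t = (φ − α + p/2) mod 2π = 5.491115 rad, q = (β − α − t + p) mod 2π = 0.234324 rad → L = 3.3·(5.491115 + 4.339648 + 0.234324) = 3.3·10.065087 = 33.214786 m
Shortest: RSR with L = 21.618780 m ≈ 21.6188 m

21.6188 m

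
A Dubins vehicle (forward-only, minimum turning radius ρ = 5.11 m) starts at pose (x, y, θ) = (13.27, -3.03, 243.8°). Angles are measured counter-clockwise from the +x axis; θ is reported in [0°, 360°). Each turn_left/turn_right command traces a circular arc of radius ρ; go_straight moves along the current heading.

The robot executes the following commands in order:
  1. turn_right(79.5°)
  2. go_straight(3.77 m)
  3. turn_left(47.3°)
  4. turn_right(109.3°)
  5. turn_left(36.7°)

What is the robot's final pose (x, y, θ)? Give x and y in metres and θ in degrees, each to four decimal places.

(-9.6980, 0.7916, 139.0000°)

set_pose: (x, y, θ) = (13.2700, -3.0300, 243.8000°), ρ = 5.11
turn_right(79.5°): centre at ρ to the right, rotate −79.5° → (7.3022, -5.6933, 164.3000°)
go_straight(3.77): x += 3.77·cos θ, y += 3.77·sin θ → (3.6729, -4.6731, 164.3000°)
turn_left(47.3°): centre at ρ to the left, rotate +47.3° → (-0.3874, -5.2401, 211.6000°)
turn_right(109.3°): centre at ρ to the right, rotate −109.3° → (-8.0577, -1.9764, 102.3000°)
turn_left(36.7°): centre at ρ to the left, rotate +36.7° → (-9.6980, 0.7916, 139.0000°)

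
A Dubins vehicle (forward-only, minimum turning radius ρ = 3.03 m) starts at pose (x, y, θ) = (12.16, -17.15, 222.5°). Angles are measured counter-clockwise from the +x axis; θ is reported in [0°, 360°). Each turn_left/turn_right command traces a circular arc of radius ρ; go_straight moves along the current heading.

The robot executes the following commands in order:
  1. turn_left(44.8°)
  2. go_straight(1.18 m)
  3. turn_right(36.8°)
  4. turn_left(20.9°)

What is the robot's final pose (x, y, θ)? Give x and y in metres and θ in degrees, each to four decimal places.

(9.9025, -23.1654, 251.4000°)

set_pose: (x, y, θ) = (12.1600, -17.1500, 222.5000°), ρ = 3.03
turn_left(44.8°): centre at ρ to the left, rotate +44.8° → (11.1804, -19.2412, 267.3000°)
go_straight(1.18): x += 1.18·cos θ, y += 1.18·sin θ → (11.1248, -20.4199, 267.3000°)
turn_right(36.8°): centre at ρ to the right, rotate −36.8° → (10.4362, -22.2045, 230.5000°)
turn_left(20.9°): centre at ρ to the left, rotate +20.9° → (9.9025, -23.1654, 251.4000°)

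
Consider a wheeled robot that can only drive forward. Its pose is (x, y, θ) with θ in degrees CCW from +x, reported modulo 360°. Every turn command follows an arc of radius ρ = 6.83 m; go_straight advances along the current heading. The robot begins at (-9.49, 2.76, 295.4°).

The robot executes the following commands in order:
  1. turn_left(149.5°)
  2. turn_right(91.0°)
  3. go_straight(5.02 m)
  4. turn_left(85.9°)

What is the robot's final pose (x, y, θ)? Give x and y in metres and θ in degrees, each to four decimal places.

(23.4509, 16.3151, 79.8000°)

set_pose: (x, y, θ) = (-9.4900, 2.7600, 295.4000°), ρ = 6.83
turn_left(149.5°): centre at ρ to the left, rotate +149.5° → (3.4827, 5.0825, 444.9000° ≡ 84.9000°)
turn_right(91.0°): centre at ρ to the right, rotate −91.0° → (11.0115, 11.2667, -6.1000° ≡ 353.9000°)
go_straight(5.02): x += 5.02·cos θ, y += 5.02·sin θ → (16.0031, 10.7332, 353.9000°)
turn_left(85.9°): centre at ρ to the left, rotate +85.9° → (23.4509, 16.3151, 439.8000° ≡ 79.8000°)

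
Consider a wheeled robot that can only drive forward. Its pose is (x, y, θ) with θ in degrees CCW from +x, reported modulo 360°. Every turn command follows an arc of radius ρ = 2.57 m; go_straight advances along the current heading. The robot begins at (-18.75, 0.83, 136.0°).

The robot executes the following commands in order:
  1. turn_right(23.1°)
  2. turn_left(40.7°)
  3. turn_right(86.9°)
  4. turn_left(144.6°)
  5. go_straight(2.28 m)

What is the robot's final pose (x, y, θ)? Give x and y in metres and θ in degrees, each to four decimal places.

set_pose: (x, y, θ) = (-18.7500, 0.8300, 136.0000°), ρ = 2.57
turn_right(23.1°): centre at ρ to the right, rotate −23.1° → (-19.3322, 1.6787, 112.9000°)
turn_left(40.7°): centre at ρ to the left, rotate +40.7° → (-20.5569, 2.9806, 153.6000°)
turn_right(86.9°): centre at ρ to the right, rotate −86.9° → (-21.7746, 6.2991, 66.7000°)
turn_left(144.6°): centre at ρ to the left, rotate +144.6° → (-25.4702, 9.5116, 211.3000°)
go_straight(2.28): x += 2.28·cos θ, y += 2.28·sin θ → (-27.4183, 8.3271, 211.3000°)

(-27.4183, 8.3271, 211.3000°)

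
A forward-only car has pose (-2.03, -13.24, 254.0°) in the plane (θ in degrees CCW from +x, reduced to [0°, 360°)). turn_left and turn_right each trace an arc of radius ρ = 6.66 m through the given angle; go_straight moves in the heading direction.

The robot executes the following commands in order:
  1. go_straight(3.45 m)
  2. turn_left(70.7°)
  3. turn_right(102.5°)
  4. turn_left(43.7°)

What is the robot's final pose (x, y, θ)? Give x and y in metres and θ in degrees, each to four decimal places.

set_pose: (x, y, θ) = (-2.0300, -13.2400, 254.0000°), ρ = 6.66
go_straight(3.45): x += 3.45·cos θ, y += 3.45·sin θ → (-2.9809, -16.5564, 254.0000°)
turn_left(70.7°): centre at ρ to the left, rotate +70.7° → (-0.4275, -23.8276, 324.7000°)
turn_right(102.5°): centre at ρ to the right, rotate −102.5° → (0.1976, -34.1968, 222.2000°)
turn_left(43.7°): centre at ρ to the left, rotate +43.7° → (-1.9716, -38.6544, 265.9000°)

(-1.9716, -38.6544, 265.9000°)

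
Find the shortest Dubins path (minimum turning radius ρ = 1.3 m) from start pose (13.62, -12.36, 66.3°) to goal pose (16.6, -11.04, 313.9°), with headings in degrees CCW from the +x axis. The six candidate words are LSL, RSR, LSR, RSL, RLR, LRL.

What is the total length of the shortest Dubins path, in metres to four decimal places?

Let ψ = atan2(Δy, Δx) = atan2(1.32, 2.98) = 23.8911° be the start→goal bearing.
Normalize: d = |goal − start| / ρ = 3.259264/1.3 = 2.507126, α = (θ_start − ψ) mod 360° = 42.4089° = 0.740175 rad, β = (θ_goal − ψ) mod 360° = 290.0089° = 5.061610 rad.
Common terms: sin α = 0.674417, cos α = 0.738350, sin β = -0.939639, cos β = 0.342166, cos(α−β) = -0.381070, d² = 6.285680. Work in radians in the unit-radius frame; every candidate has L = ρ·(t + p + q).
LSL: p² = 2 + d² − 2cos(α−β) + 2d(sin α − sin β) = 17.141108; p = √p² = 4.140182; φ = atan2(cos β − cos α, d + sin α − sin β) = -0.095839 rad; t = (φ − α) mod 2π = 5.447171 rad, q = (β − φ) mod 2π = 5.157449 rad → L = 1.3·(5.447171 + 4.140182 + 5.157449) = 1.3·14.744803 = 19.168243 m
RSR: p² = 2 + d² − 2cos(α−β) + 2d(sin β − sin α) = 0.954535; p = √p² = 0.977003; φ = atan2(cos α − cos β, d − sin α + sin β) = 0.417536 rad; t = (α − φ) mod 2π = 0.322639 rad, q = (φ − β) mod 2π = 1.639111 rad → L = 1.3·(0.322639 + 0.977003 + 1.639111) = 1.3·2.938753 = 3.820379 m
LSR: p² = d² − 2 + 2cos(α−β) + 2d(sin α + sin β) = 2.193649; p = √p² = 1.481097; φ = atan2(−cos α − cos β, d + sin α + sin β) − atan2(−2, p) = 0.484257 rad; t = (φ − α) mod 2π = 6.027267 rad, q = (φ − β) mod 2π = 1.705832 rad → L = 1.3·(6.027267 + 1.481097 + 1.705832) = 1.3·9.214196 = 11.978454 m
RSL: p² = d² − 2 + 2cos(α−β) − 2d(sin α + sin β) = 4.853431; p = √p² = 2.203050; φ = atan2(cos α + cos β, d − sin α − sin β) − atan2(2, p) = -0.365488 rad; t = (α − φ) mod 2π = 1.105663 rad, q = (β − φ) mod 2π = 5.427099 rad → L = 1.3·(1.105663 + 2.203050 + 5.427099) = 1.3·8.735812 = 11.356556 m
RLR: c = (6 − d² + 2cos(α−β) + 2d(sin α − sin β))/8 = 0.880683; p = 2π − arccos c = 5.789691 rad; φ = atan2(cos α − cos β, d − sin α + sin β) = 0.417536 rad; t = (α − φ + p/2) mod 2π = 3.217484 rad, q = (α − β − t + p) mod 2π = 4.533957 rad → L = 1.3·(3.217484 + 5.789691 + 4.533957) = 1.3·13.541133 = 17.603473 m
LRL: c = (6 − d² + 2cos(α−β) − 2d(sin α − sin β))/8 = -1.142638, |c| > 1 → infeasible
Shortest: RSR with L = 3.820379 m ≈ 3.8204 m

3.8204 m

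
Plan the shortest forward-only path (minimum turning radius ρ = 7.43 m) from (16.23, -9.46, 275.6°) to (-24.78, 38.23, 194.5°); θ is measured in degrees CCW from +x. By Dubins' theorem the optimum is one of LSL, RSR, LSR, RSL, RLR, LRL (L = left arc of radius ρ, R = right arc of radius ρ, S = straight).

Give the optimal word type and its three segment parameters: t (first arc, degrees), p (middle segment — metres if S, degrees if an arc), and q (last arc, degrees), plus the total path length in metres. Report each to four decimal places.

Let ψ = atan2(Δy, Δx) = atan2(47.69, -41.01) = 130.6932° be the start→goal bearing.
Normalize: d = |goal − start| / ρ = 62.897982/7.43 = 8.465408, α = (θ_start − ψ) mod 360° = 144.9068° = 2.529101 rad, β = (θ_goal − ψ) mod 360° = 63.8068° = 1.113639 rad.
Common terms: sin α = 0.574908, cos α = -0.818218, sin β = 0.897311, cos β = 0.441399, cos(α−β) = 0.154710, d² = 71.663135. Work in radians in the unit-radius frame; every candidate has L = ρ·(t + p + q).
LSL: p² = 2 + d² − 2cos(α−β) + 2d(sin α − sin β) = 67.895168; p = √p² = 8.239852; φ = atan2(cos β − cos α, d + sin α − sin β) = 0.153471 rad; t = (φ − α) mod 2π = 3.907555 rad, q = (β − φ) mod 2π = 0.960168 rad → L = 7.43·(3.907555 + 8.239852 + 0.960168) = 7.43·13.107576 = 97.389288 m
RSR: p² = 2 + d² − 2cos(α−β) + 2d(sin β − sin α) = 78.812260; p = √p² = 8.877627; φ = atan2(cos α − cos β, d − sin α + sin β) = -0.142367 rad; t = (α − φ) mod 2π = 2.671468 rad, q = (φ − β) mod 2π = 5.027179 rad → L = 7.43·(2.671468 + 8.877627 + 5.027179) = 7.43·16.576274 = 123.161718 m
LSR: p² = d² − 2 + 2cos(α−β) + 2d(sin α + sin β) = 94.898422; p = √p² = 9.741582; φ = atan2(−cos α − cos β, d + sin α + sin β) − atan2(−2, p) = 0.240392 rad; t = (φ − α) mod 2π = 3.994476 rad, q = (φ − β) mod 2π = 5.409938 rad → L = 7.43·(3.994476 + 9.741582 + 5.409938) = 7.43·19.145997 = 142.254754 m
RSL: p² = d² − 2 + 2cos(α−β) − 2d(sin α + sin β) = 45.046690; p = √p² = 6.711683; φ = atan2(cos α + cos β, d − sin α − sin β) − atan2(2, p) = -0.343441 rad; t = (α − φ) mod 2π = 2.872542 rad, q = (β − φ) mod 2π = 1.457080 rad → L = 7.43·(2.872542 + 6.711683 + 1.457080) = 7.43·11.041306 = 82.036904 m
RLR: c = (6 − d² + 2cos(α−β) + 2d(sin α − sin β))/8 = -8.851533, |c| > 1 → infeasible
LRL: c = (6 − d² + 2cos(α−β) − 2d(sin α − sin β))/8 = -7.486896, |c| > 1 → infeasible
Shortest: RSL with L = 82.036904 m ≈ 82.0369 m
Convert RSL to answer units (arcs ×180/π): t = 2.872542·180/π = 164.5846°, p = ρ·p = 7.43·6.711683 = 49.8678 m, q = 1.457080·180/π = 83.4846°, L = 82.0369 m.

RSL: t = 164.5846°, p = 49.8678 m, q = 83.4846°, L = 82.0369 m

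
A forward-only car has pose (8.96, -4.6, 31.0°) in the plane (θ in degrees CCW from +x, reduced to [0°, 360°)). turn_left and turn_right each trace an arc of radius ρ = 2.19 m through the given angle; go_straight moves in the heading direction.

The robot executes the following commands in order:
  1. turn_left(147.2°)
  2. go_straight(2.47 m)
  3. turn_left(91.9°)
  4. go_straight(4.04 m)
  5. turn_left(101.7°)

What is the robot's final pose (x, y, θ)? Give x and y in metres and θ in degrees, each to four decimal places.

(5.8182, -8.8289, 11.8000°)

set_pose: (x, y, θ) = (8.9600, -4.6000, 31.0000°), ρ = 2.19
turn_left(147.2°): centre at ρ to the left, rotate +147.2° → (7.9009, -0.5339, 178.2000°)
go_straight(2.47): x += 2.47·cos θ, y += 2.47·sin θ → (5.4321, -0.4563, 178.2000°)
turn_left(91.9°): centre at ρ to the left, rotate +91.9° → (3.1733, -2.6490, 270.1000°)
go_straight(4.04): x += 4.04·cos θ, y += 4.04·sin θ → (3.1803, -6.6890, 270.1000°)
turn_left(101.7°): centre at ρ to the left, rotate +101.7° → (5.8182, -8.8289, 371.8000° ≡ 11.8000°)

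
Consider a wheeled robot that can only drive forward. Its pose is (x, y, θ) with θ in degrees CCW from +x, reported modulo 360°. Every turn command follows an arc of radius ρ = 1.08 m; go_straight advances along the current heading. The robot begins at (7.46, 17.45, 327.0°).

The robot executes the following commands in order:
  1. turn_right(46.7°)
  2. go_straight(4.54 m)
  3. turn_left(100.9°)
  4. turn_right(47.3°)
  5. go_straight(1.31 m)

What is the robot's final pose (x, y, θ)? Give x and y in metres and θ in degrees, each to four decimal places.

set_pose: (x, y, θ) = (7.4600, 17.4500, 327.0000°), ρ = 1.08
turn_right(46.7°): centre at ρ to the right, rotate −46.7° → (7.9344, 16.7373, 280.3000°)
go_straight(4.54): x += 4.54·cos θ, y += 4.54·sin θ → (8.7461, 12.2705, 280.3000°)
turn_left(100.9°): centre at ρ to the left, rotate +100.9° → (10.1993, 11.4567, 381.2000° ≡ 21.2000°)
turn_right(47.3°): centre at ρ to the right, rotate −47.3° → (11.0650, 11.4197, -26.1000° ≡ 333.9000°)
go_straight(1.31): x += 1.31·cos θ, y += 1.31·sin θ → (12.2414, 10.8433, 333.9000°)

(12.2414, 10.8433, 333.9000°)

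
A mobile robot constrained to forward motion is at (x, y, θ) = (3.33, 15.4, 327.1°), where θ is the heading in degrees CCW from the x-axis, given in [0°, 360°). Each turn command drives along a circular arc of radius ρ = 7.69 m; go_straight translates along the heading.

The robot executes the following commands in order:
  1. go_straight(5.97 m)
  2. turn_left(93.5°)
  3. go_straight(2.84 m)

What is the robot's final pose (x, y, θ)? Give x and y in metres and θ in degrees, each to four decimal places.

set_pose: (x, y, θ) = (3.3300, 15.4000, 327.1000°), ρ = 7.69
go_straight(5.97): x += 5.97·cos θ, y += 5.97·sin θ → (8.3425, 12.1572, 327.1000°)
turn_left(93.5°): centre at ρ to the left, rotate +93.5° → (19.2192, 14.8389, 420.6000° ≡ 60.6000°)
go_straight(2.84): x += 2.84·cos θ, y += 2.84·sin θ → (20.6133, 17.3131, 60.6000°)

(20.6133, 17.3131, 60.6000°)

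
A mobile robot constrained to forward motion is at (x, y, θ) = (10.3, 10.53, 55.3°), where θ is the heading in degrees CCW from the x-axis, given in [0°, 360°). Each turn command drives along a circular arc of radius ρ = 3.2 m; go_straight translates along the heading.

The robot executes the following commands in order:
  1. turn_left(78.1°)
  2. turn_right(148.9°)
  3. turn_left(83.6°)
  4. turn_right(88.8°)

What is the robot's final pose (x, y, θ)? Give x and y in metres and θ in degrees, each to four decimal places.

set_pose: (x, y, θ) = (10.3000, 10.5300, 55.3000°), ρ = 3.2
turn_left(78.1°): centre at ρ to the left, rotate +78.1° → (9.9942, 14.5504, 133.4000°)
turn_right(148.9°): centre at ρ to the right, rotate −148.9° → (13.1744, 19.8327, -15.5000° ≡ 344.5000°)
turn_left(83.6°): centre at ρ to the left, rotate +83.6° → (16.9986, 21.7227, 428.1000° ≡ 68.1000°)
turn_right(88.8°): centre at ρ to the right, rotate −88.8° → (21.0988, 23.5226, -20.7000° ≡ 339.3000°)

(21.0988, 23.5226, 339.3000°)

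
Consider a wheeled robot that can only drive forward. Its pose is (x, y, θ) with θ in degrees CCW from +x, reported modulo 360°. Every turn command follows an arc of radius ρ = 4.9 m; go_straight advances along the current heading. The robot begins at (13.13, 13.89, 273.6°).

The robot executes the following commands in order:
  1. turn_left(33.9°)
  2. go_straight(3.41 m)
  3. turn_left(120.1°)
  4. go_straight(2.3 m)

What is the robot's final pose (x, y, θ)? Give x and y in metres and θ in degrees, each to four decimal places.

set_pose: (x, y, θ) = (13.1300, 13.8900, 273.6000°), ρ = 4.9
turn_left(33.9°): centre at ρ to the left, rotate +33.9° → (14.1329, 11.2147, 307.5000°)
go_straight(3.41): x += 3.41·cos θ, y += 3.41·sin θ → (16.2088, 8.5094, 307.5000°)
turn_left(120.1°): centre at ρ to the left, rotate +120.1° → (24.6265, 9.6251, 427.6000° ≡ 67.6000°)
go_straight(2.3): x += 2.3·cos θ, y += 2.3·sin θ → (25.5029, 11.7515, 67.6000°)

(25.5029, 11.7515, 67.6000°)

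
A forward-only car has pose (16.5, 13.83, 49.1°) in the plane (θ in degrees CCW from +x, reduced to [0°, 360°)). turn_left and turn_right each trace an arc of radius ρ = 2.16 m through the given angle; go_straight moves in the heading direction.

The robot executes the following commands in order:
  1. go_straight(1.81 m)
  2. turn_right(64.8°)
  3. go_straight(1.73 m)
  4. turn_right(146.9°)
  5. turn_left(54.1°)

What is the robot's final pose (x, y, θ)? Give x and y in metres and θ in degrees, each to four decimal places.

set_pose: (x, y, θ) = (16.5000, 13.8300, 49.1000°), ρ = 2.16
go_straight(1.81): x += 1.81·cos θ, y += 1.81·sin θ → (17.6851, 15.1981, 49.1000°)
turn_right(64.8°): centre at ρ to the right, rotate −64.8° → (19.9022, 15.8633, -15.7000° ≡ 344.3000°)
go_straight(1.73): x += 1.73·cos θ, y += 1.73·sin θ → (21.5677, 15.3951, 344.3000°)
turn_right(146.9°): centre at ρ to the right, rotate −146.9° → (21.6291, 11.2546, 197.4000°)
turn_left(54.1°): centre at ρ to the left, rotate +54.1° → (20.2267, 9.8788, 251.5000°)

(20.2267, 9.8788, 251.5000°)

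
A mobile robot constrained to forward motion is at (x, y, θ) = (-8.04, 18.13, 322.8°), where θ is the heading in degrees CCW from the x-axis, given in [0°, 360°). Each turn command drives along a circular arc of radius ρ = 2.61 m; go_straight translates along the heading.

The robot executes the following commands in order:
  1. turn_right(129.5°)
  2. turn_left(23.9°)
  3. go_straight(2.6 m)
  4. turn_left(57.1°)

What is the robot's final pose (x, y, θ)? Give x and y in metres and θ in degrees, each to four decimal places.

set_pose: (x, y, θ) = (-8.0400, 18.1300, 322.8000°), ρ = 2.61
turn_right(129.5°): centre at ρ to the right, rotate −129.5° → (-9.0176, 13.5111, 193.3000°)
turn_left(23.9°): centre at ρ to the left, rotate +23.9° → (-9.9951, 13.0500, 217.2000°)
go_straight(2.6): x += 2.6·cos θ, y += 2.6·sin θ → (-12.0661, 11.4780, 217.2000°)
turn_left(57.1°): centre at ρ to the left, rotate +57.1° → (-13.0908, 9.2034, 274.3000°)

(-13.0908, 9.2034, 274.3000°)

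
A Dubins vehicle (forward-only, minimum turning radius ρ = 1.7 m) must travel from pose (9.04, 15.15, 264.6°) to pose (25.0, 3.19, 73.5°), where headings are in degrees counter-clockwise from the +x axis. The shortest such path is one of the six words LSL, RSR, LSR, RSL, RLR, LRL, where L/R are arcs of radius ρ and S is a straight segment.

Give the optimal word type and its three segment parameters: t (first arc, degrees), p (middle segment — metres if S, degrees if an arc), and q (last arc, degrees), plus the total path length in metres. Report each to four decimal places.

LSL: t = 53.5549°, p = 16.9643 m, q = 115.3451°, L = 21.9756 m

Let ψ = atan2(Δy, Δx) = atan2(-11.96, 15.96) = -36.8469° be the start→goal bearing.
Normalize: d = |goal − start| / ρ = 19.944002/1.7 = 11.731766, α = (θ_start − ψ) mod 360° = 301.4469° = 5.261241 rad, β = (θ_goal − ψ) mod 360° = 110.3469° = 1.925917 rad.
Common terms: sin α = -0.853124, cos α = 0.521708, sin β = 0.937605, cos β = -0.347703, cos(α−β) = -0.981293, d² = 137.634325. Work in radians in the unit-radius frame; every candidate has L = ρ·(t + p + q).
LSL: p² = 2 + d² − 2cos(α−β) + 2d(sin α − sin β) = 99.580098; p = √p² = 9.978983; φ = atan2(cos β − cos α, d + sin α − sin β) = -0.087235 rad; t = (φ − α) mod 2π = 0.934709 rad, q = (β − φ) mod 2π = 2.013152 rad → L = 1.7·(0.934709 + 9.978983 + 2.013152) = 1.7·12.926844 = 21.975635 m
RSR: p² = 2 + d² − 2cos(α−β) + 2d(sin β − sin α) = 183.613723; p = √p² = 13.550414; φ = atan2(cos α − cos β, d − sin α + sin β) = 0.064205 rad; t = (α − φ) mod 2π = 5.197036 rad, q = (φ − β) mod 2π = 4.421474 rad → L = 1.7·(5.197036 + 13.550414 + 4.421474) = 1.7·23.168924 = 39.387170 m
LSR: p² = d² − 2 + 2cos(α−β) + 2d(sin α + sin β) = 135.653954; p = √p² = 11.647058; φ = atan2(−cos α − cos β, d + sin α + sin β) − atan2(−2, p) = 0.155334 rad; t = (φ − α) mod 2π = 1.177278 rad, q = (φ − β) mod 2π = 4.512602 rad → L = 1.7·(1.177278 + 11.647058 + 4.512602) = 1.7·17.336938 = 29.472794 m
RSL: p² = d² − 2 + 2cos(α−β) − 2d(sin α + sin β) = 131.689526; p = √p² = 11.475606; φ = atan2(cos α + cos β, d − sin α − sin β) − atan2(2, p) = -0.157611 rad; t = (α − φ) mod 2π = 5.418852 rad, q = (β − φ) mod 2π = 2.083528 rad → L = 1.7·(5.418852 + 11.475606 + 2.083528) = 1.7·18.977986 = 32.262577 m
RLR: c = (6 − d² + 2cos(α−β) + 2d(sin α − sin β))/8 = -21.951715, |c| > 1 → infeasible
LRL: c = (6 − d² + 2cos(α−β) − 2d(sin α − sin β))/8 = -11.447512, |c| > 1 → infeasible
Shortest: LSL with L = 21.975635 m ≈ 21.9756 m
Convert LSL to answer units (arcs ×180/π): t = 0.934709·180/π = 53.5549°, p = ρ·p = 1.7·9.978983 = 16.9643 m, q = 2.013152·180/π = 115.3451°, L = 21.9756 m.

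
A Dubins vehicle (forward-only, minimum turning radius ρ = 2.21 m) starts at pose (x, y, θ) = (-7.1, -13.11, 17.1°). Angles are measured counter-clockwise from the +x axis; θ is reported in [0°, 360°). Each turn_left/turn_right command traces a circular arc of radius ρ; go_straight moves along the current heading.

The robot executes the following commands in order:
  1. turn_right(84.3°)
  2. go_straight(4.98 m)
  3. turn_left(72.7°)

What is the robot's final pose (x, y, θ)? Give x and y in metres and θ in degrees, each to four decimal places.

set_pose: (x, y, θ) = (-7.1000, -13.1100, 17.1000°), ρ = 2.21
turn_right(84.3°): centre at ρ to the right, rotate −84.3° → (-4.4129, -14.3659, -67.2000° ≡ 292.8000°)
go_straight(4.98): x += 4.98·cos θ, y += 4.98·sin θ → (-2.4830, -18.9568, 292.8000°)
turn_left(72.7°): centre at ρ to the left, rotate +72.7° → (-0.2339, -20.3002, 365.5000° ≡ 5.5000°)

(-0.2339, -20.3002, 5.5000°)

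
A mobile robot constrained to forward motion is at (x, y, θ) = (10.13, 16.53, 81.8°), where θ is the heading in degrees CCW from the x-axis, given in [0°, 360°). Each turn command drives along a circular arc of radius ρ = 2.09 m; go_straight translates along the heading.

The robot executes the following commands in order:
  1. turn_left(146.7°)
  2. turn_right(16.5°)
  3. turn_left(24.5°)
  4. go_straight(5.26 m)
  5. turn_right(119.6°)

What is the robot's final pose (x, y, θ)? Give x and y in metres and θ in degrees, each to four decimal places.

(-1.1069, 13.0283, 116.9000°)

set_pose: (x, y, θ) = (10.1300, 16.5300, 81.8000°), ρ = 2.09
turn_left(146.7°): centre at ρ to the left, rotate +146.7° → (6.4961, 18.2130, 228.5000°)
turn_right(16.5°): centre at ρ to the right, rotate −16.5° → (6.0383, 17.8254, 212.0000°)
turn_left(24.5°): centre at ρ to the left, rotate +24.5° → (5.4030, 17.2066, 236.5000°)
go_straight(5.26): x += 5.26·cos θ, y += 5.26·sin θ → (2.4998, 12.8203, 236.5000°)
turn_right(119.6°): centre at ρ to the right, rotate −119.6° → (-1.1069, 13.0283, 116.9000°)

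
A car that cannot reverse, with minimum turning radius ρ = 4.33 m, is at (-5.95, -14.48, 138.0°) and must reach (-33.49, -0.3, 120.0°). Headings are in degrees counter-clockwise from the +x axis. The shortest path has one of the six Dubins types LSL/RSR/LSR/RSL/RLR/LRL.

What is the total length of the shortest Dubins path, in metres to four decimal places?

Let ψ = atan2(Δy, Δx) = atan2(14.18, -27.54) = 152.7566° be the start→goal bearing.
Normalize: d = |goal − start| / ρ = 30.976184/4.33 = 7.153853, α = (θ_start − ψ) mod 360° = 345.2434° = 6.025634 rad, β = (θ_goal − ψ) mod 360° = 327.2434° = 5.711474 rad.
Common terms: sin α = -0.254714, cos α = 0.967016, sin β = -0.541072, cos β = 0.840976, cos(α−β) = 0.951057, d² = 51.177616. Work in radians in the unit-radius frame; every candidate has L = ρ·(t + p + q).
LSL: p² = 2 + d² − 2cos(α−β) + 2d(sin α − sin β) = 55.372628; p = √p² = 7.441279; φ = atan2(cos β − cos α, d + sin α − sin β) = -0.016939 rad; t = (φ − α) mod 2π = 0.240613 rad, q = (β − φ) mod 2π = 5.728413 rad → L = 4.33·(0.240613 + 7.441279 + 5.728413) = 4.33·13.410305 = 58.066619 m
RSR: p² = 2 + d² − 2cos(α−β) + 2d(sin β − sin α) = 47.178377; p = √p² = 6.868652; φ = atan2(cos α − cos β, d − sin α + sin β) = 0.018351 rad; t = (α − φ) mod 2π = 6.007282 rad, q = (φ − β) mod 2π = 0.590062 rad → L = 4.33·(6.007282 + 6.868652 + 0.590062) = 4.33·13.465996 = 58.307764 m
LSR: p² = d² − 2 + 2cos(α−β) + 2d(sin α + sin β) = 39.693861; p = √p² = 6.300306; φ = atan2(−cos α − cos β, d + sin α + sin β) − atan2(−2, p) = 0.030334 rad; t = (φ − α) mod 2π = 0.287886 rad, q = (φ − β) mod 2π = 0.602045 rad → L = 4.33·(0.287886 + 6.300306 + 0.602045) = 4.33·7.190238 = 31.133731 m
RSL: p² = d² − 2 + 2cos(α−β) − 2d(sin α + sin β) = 62.465596; p = √p² = 7.903518; φ = atan2(cos α + cos β, d − sin α − sin β) − atan2(2, p) = -0.024222 rad; t = (α − φ) mod 2π = 6.049856 rad, q = (β − φ) mod 2π = 5.735696 rad → L = 4.33·(6.049856 + 7.903518 + 5.735696) = 4.33·19.689070 = 85.253672 m
RLR: c = (6 − d² + 2cos(α−β) + 2d(sin α − sin β))/8 = -4.897297, |c| > 1 → infeasible
LRL: c = (6 − d² + 2cos(α−β) − 2d(sin α − sin β))/8 = -5.921579, |c| > 1 → infeasible
Shortest: LSR with L = 31.133731 m ≈ 31.1337 m

31.1337 m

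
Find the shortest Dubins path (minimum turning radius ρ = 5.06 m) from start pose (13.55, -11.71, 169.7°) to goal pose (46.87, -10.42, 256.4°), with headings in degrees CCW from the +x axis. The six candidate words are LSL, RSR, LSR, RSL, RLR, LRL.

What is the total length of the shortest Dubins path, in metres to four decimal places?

51.7466 m

Let ψ = atan2(Δy, Δx) = atan2(1.29, 33.32) = 2.2171° be the start→goal bearing.
Normalize: d = |goal − start| / ρ = 33.344962/5.06 = 6.589913, α = (θ_start − ψ) mod 360° = 167.4829° = 2.923128 rad, β = (θ_goal − ψ) mod 360° = 254.1829° = 4.436328 rad.
Common terms: sin α = 0.216731, cos α = -0.976231, sin β = -0.962137, cos β = -0.272568, cos(α−β) = 0.057564, d² = 43.426959. Work in radians in the unit-radius frame; every candidate has L = ρ·(t + p + q).
LSL: p² = 2 + d² − 2cos(α−β) + 2d(sin α − sin β) = 60.849108; p = √p² = 7.800584; φ = atan2(cos β − cos α, d + sin α − sin β) = 0.090329 rad; t = (φ − α) mod 2π = 3.450387 rad, q = (β − φ) mod 2π = 4.345999 rad → L = 5.06·(3.450387 + 7.800584 + 4.345999) = 5.06·15.596970 = 78.920666 m
RSR: p² = 2 + d² − 2cos(α−β) + 2d(sin β − sin α) = 29.774555; p = √p² = 5.456607; φ = atan2(cos α − cos β, d − sin α + sin β) = -0.129316 rad; t = (α − φ) mod 2π = 3.052444 rad, q = (φ − β) mod 2π = 1.717541 rad → L = 5.06·(3.052444 + 5.456607 + 1.717541) = 5.06·10.226591 = 51.746553 m
LSR: p² = d² − 2 + 2cos(α−β) + 2d(sin α + sin β) = 31.717777; p = √p² = 5.631854; φ = atan2(−cos α − cos β, d + sin α + sin β) − atan2(−2, p) = 0.551736 rad; t = (φ − α) mod 2π = 3.911794 rad, q = (φ − β) mod 2π = 2.398594 rad → L = 5.06·(3.911794 + 5.631854 + 2.398594) = 5.06·11.942242 = 60.427742 m
RSL: p² = d² − 2 + 2cos(α−β) − 2d(sin α + sin β) = 51.366398; p = √p² = 7.167036; φ = atan2(cos α + cos β, d − sin α − sin β) − atan2(2, p) = -0.440761 rad; t = (α − φ) mod 2π = 3.363888 rad, q = (β − φ) mod 2π = 4.877089 rad → L = 5.06·(3.363888 + 7.167036 + 4.877089) = 5.06·15.408012 = 77.964542 m
RLR: c = (6 − d² + 2cos(α−β) + 2d(sin α − sin β))/8 = -2.721819, |c| > 1 → infeasible
LRL: c = (6 − d² + 2cos(α−β) − 2d(sin α − sin β))/8 = -6.606138, |c| > 1 → infeasible
Shortest: RSR with L = 51.746553 m ≈ 51.7466 m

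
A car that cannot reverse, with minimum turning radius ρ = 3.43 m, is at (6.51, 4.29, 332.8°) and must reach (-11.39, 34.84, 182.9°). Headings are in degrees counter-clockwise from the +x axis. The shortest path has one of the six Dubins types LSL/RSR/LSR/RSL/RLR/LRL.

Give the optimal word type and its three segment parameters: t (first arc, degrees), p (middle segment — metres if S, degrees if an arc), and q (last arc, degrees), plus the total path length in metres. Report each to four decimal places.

Let ψ = atan2(Δy, Δx) = atan2(30.55, -17.90) = 120.3671° be the start→goal bearing.
Normalize: d = |goal − start| / ρ = 35.407803/3.43 = 10.322975, α = (θ_start − ψ) mod 360° = 212.4329° = 3.707654 rad, β = (θ_goal − ψ) mod 360° = 62.5329° = 1.091405 rad.
Common terms: sin α = -0.536312, cos α = -0.844020, sin β = 0.887276, cos β = 0.461239, cos(α−β) = -0.865151, d² = 106.563804. Work in radians in the unit-radius frame; every candidate has L = ρ·(t + p + q).
LSL: p² = 2 + d² − 2cos(α−β) + 2d(sin α − sin β) = 80.902791; p = √p² = 8.994598; φ = atan2(cos β − cos α, d + sin α − sin β) = 0.145630 rad; t = (φ − α) mod 2π = 2.721162 rad, q = (β − φ) mod 2π = 0.945775 rad → L = 3.43·(2.721162 + 8.994598 + 0.945775) = 3.43·12.661535 = 43.429064 m
RSR: p² = 2 + d² − 2cos(α−β) + 2d(sin β − sin α) = 139.685423; p = √p² = 11.818859; φ = atan2(cos α − cos β, d − sin α + sin β) = -0.110664 rad; t = (α − φ) mod 2π = 3.818318 rad, q = (φ − β) mod 2π = 5.081116 rad → L = 3.43·(3.818318 + 11.818859 + 5.081116) = 3.43·20.718293 = 71.063744 m
LSR: p² = d² − 2 + 2cos(α−β) + 2d(sin α + sin β) = 110.079491; p = √p² = 10.491877; φ = atan2(−cos α − cos β, d + sin α + sin β) − atan2(−2, p) = 0.224210 rad; t = (φ − α) mod 2π = 2.799741 rad, q = (φ − β) mod 2π = 5.415990 rad → L = 3.43·(2.799741 + 10.491877 + 5.415990) = 3.43·18.707609 = 64.167097 m
RSL: p² = d² − 2 + 2cos(α−β) − 2d(sin α + sin β) = 95.587511; p = √p² = 9.776887; φ = atan2(cos α + cos β, d − sin α − sin β) − atan2(2, p) = -0.240147 rad; t = (α − φ) mod 2π = 3.947801 rad, q = (β − φ) mod 2π = 1.331552 rad → L = 3.43·(3.947801 + 9.776887 + 1.331552) = 3.43·15.056239 = 51.642901 m
RLR: c = (6 − d² + 2cos(α−β) + 2d(sin α − sin β))/8 = -16.460678, |c| > 1 → infeasible
LRL: c = (6 − d² + 2cos(α−β) − 2d(sin α − sin β))/8 = -9.112849, |c| > 1 → infeasible
Shortest: LSL with L = 43.429064 m ≈ 43.4291 m
Convert LSL to answer units (arcs ×180/π): t = 2.721162·180/π = 155.9111°, p = ρ·p = 3.43·8.994598 = 30.8515 m, q = 0.945775·180/π = 54.1889°, L = 43.4291 m.

LSL: t = 155.9111°, p = 30.8515 m, q = 54.1889°, L = 43.4291 m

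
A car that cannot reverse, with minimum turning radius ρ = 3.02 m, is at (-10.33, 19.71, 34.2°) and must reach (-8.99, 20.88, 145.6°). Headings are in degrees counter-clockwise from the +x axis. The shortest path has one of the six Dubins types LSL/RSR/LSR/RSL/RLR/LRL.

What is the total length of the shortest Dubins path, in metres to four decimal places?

Let ψ = atan2(Δy, Δx) = atan2(1.17, 1.34) = 41.1253° be the start→goal bearing.
Normalize: d = |goal − start| / ρ = 1.778904/3.02 = 0.589041, α = (θ_start − ψ) mod 360° = 353.0747° = 6.162316 rad, β = (θ_goal − ψ) mod 360° = 104.4747° = 1.823427 rad.
Common terms: sin α = -0.120576, cos α = 0.992704, sin β = 0.968258, cos β = -0.249952, cos(α−β) = -0.364877, d² = 0.346969. Work in radians in the unit-radius frame; every candidate has L = ρ·(t + p + q).
LSL: p² = 2 + d² − 2cos(α−β) + 2d(sin α − sin β) = 1.793987; p = √p² = 1.339398; φ = atan2(cos β − cos α, d + sin α − sin β) = -1.953195 rad; t = (φ − α) mod 2π = 4.450860 rad, q = (β − φ) mod 2π = 3.776622 rad → L = 3.02·(4.450860 + 1.339398 + 3.776622) = 3.02·9.566880 = 28.891978 m
RSR: p² = 2 + d² − 2cos(α−β) + 2d(sin β − sin α) = 4.359459; p = √p² = 2.087932; φ = atan2(cos α − cos β, d − sin α + sin β) = 0.637466 rad; t = (α − φ) mod 2π = 5.524849 rad, q = (φ − β) mod 2π = 5.097225 rad → L = 3.02·(5.524849 + 2.087932 + 5.097225) = 3.02·12.710006 = 38.384217 m
LSR: p² = d² − 2 + 2cos(α−β) + 2d(sin α + sin β) = -1.384144 < 0 → infeasible
RSL: p² = d² − 2 + 2cos(α−β) − 2d(sin α + sin β) = -3.381424 < 0 → infeasible
RLR: c = (6 − d² + 2cos(α−β) + 2d(sin α − sin β))/8 = 0.455068; p = 2π − arccos c = 5.184837 rad; φ = atan2(cos α − cos β, d − sin α + sin β) = 0.637466 rad; t = (α − φ + p/2) mod 2π = 1.834082 rad, q = (α − β − t + p) mod 2π = 1.406458 rad → L = 3.02·(1.834082 + 5.184837 + 1.406458) = 3.02·8.425378 = 25.444640 m
LRL: c = (6 − d² + 2cos(α−β) − 2d(sin α − sin β))/8 = 0.775752; p = 2π − arccos c = 5.600294 rad; φ = atan2(cos β − cos α, d + sin α − sin β) = -1.953195 rad; t = (φ − α + p/2) mod 2π = 0.967822 rad, q = (β − α − t + p) mod 2π = 0.293584 rad → L = 3.02·(0.967822 + 5.600294 + 0.293584) = 3.02·6.861700 = 20.722334 m
Shortest: LRL with L = 20.722334 m ≈ 20.7223 m

20.7223 m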